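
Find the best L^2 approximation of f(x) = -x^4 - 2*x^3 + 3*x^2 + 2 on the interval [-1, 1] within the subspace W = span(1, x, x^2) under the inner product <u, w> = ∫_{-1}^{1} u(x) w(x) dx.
g(x) = 15*x^2/7 - 6*x/5 + 73/35

The best approximation g ∈ W is the orthogonal projection of f onto W. Writing g = a_0 + a_1 x + a_2 x^2, the coefficients solve the normal equations G · a = b where
  G_{ij} = <φ_i, φ_j> and b_i = <f, φ_i>, with φ_0 = 1, φ_1 = x, φ_2 = x^2.
G =
  [2, 0, 2/3]
  [0, 2/3, 0]
  [2/3, 0, 2/5],
b = (28/5, -4/5, 236/105).
Solving gives a_0 = 73/35, a_1 = -6/5, a_2 = 15/7, so
  g(x) = 15*x^2/7 - 6*x/5 + 73/35.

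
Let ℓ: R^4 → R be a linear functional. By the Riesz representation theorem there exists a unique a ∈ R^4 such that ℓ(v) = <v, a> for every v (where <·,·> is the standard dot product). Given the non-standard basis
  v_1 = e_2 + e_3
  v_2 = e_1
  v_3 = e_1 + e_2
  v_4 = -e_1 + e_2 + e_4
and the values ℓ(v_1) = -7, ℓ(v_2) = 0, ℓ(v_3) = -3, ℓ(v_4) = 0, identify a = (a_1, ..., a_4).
a = (0, -3, -4, 3)

Write a = (a_1, ..., a_4) in the standard basis. For each basis vector v_i, ℓ(v_i) = <v_i, a> is a linear equation in the a_j's. Collect the n equations into a matrix system V a = ℓ, where row i of V is v_i (expressed in the standard basis). Since V is invertible (lower-triangular with 1s on the diagonal, up to permutation), solve by back-substitution:
  V =
[[0, 1, 1, 0],
 [1, 0, 0, 0],
 [1, 1, 0, 0],
 [-1, 1, 0, 1]]
  V a = (-7, 0, -3, 0)
Solving gives a = (0, -3, -4, 3).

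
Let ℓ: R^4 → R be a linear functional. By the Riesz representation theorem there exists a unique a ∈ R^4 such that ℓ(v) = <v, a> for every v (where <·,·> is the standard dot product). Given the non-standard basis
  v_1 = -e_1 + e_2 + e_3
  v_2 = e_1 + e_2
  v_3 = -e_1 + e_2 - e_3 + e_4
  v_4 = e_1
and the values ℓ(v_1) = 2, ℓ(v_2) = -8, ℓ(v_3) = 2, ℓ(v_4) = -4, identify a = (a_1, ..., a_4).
a = (-4, -4, 2, 4)

Write a = (a_1, ..., a_4) in the standard basis. For each basis vector v_i, ℓ(v_i) = <v_i, a> is a linear equation in the a_j's. Collect the n equations into a matrix system V a = ℓ, where row i of V is v_i (expressed in the standard basis). Since V is invertible (lower-triangular with 1s on the diagonal, up to permutation), solve by back-substitution:
  V =
[[-1, 1, 1, 0],
 [1, 1, 0, 0],
 [-1, 1, -1, 1],
 [1, 0, 0, 0]]
  V a = (2, -8, 2, -4)
Solving gives a = (-4, -4, 2, 4).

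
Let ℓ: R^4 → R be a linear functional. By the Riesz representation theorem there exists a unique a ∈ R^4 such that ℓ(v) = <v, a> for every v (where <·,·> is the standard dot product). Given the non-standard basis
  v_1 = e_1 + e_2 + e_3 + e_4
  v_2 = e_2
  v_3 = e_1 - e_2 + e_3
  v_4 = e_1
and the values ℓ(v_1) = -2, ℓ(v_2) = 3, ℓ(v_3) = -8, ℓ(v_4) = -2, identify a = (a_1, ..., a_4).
a = (-2, 3, -3, 0)

Write a = (a_1, ..., a_4) in the standard basis. For each basis vector v_i, ℓ(v_i) = <v_i, a> is a linear equation in the a_j's. Collect the n equations into a matrix system V a = ℓ, where row i of V is v_i (expressed in the standard basis). Since V is invertible (lower-triangular with 1s on the diagonal, up to permutation), solve by back-substitution:
  V =
[[1, 1, 1, 1],
 [0, 1, 0, 0],
 [1, -1, 1, 0],
 [1, 0, 0, 0]]
  V a = (-2, 3, -8, -2)
Solving gives a = (-2, 3, -3, 0).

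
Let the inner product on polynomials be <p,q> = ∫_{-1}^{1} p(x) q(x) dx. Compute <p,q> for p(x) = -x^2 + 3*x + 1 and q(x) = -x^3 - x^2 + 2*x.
<p,q> = 38/15

Expand the product: p(x)·q(x) = x^5 - 2*x^4 - 6*x^3 + 5*x^2 + 2*x.
∫_{-1}^{1} of each monomial x^k gives [2/(k+1) if k even, 0 if k odd]. Integrating term-by-term (or equivalently evaluating the antiderivative F(x) = x^6/6 - 2*x^5/5 - 3*x^4/2 + 5*x^3/3 + x^2 at the endpoints):
  F(1) − F(−1) = 14/15 − (-8/5) = 38/15.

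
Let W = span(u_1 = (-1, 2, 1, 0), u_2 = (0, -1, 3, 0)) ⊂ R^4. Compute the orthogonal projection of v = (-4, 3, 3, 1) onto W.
proj_W(v) = (-124/59, 225/59, 193/59, 0)

Set up U = [u_1 | ... | u_2] ∈ R^(4×2). The projector onto W = col(U) is P = U (U^T U)^(-1) U^T.
Compute U^T U =
  [6, 1]
  [1, 10],
and U^T v = (13, 6).
Solve U^T U · c = U^T v for the coefficients: c = (124/59, 23/59). The projection is proj_W(v) = U c.
Check: (v - proj_W(v)) · u_1 = 0  (should be 0).
Check: (v - proj_W(v)) · u_2 = 0  (should be 0).
Result: proj_W(v) = (-124/59, 225/59, 193/59, 0).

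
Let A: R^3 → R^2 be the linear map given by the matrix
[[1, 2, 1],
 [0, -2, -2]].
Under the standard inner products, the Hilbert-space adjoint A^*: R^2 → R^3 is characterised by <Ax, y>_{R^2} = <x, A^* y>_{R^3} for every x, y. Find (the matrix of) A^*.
A^* = A^T =
[[1, 0],
 [2, -2],
 [1, -2]]

For real matrices with standard dot products, the defining identity <Ax, y> = <x, A^* y> gives (Ax)^T y = x^T (A^*) y, i.e. x^T A^T y = x^T (A^*) y. Since this holds for all x, y, we must have A^* = A^T. Therefore
A^* =
[[1, 0],
 [2, -2],
 [1, -2]].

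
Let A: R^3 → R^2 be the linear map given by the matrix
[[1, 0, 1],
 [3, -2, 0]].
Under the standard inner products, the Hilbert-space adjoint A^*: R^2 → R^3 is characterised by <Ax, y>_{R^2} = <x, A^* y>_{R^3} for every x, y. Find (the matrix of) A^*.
A^* = A^T =
[[1, 3],
 [0, -2],
 [1, 0]]

For real matrices with standard dot products, the defining identity <Ax, y> = <x, A^* y> gives (Ax)^T y = x^T (A^*) y, i.e. x^T A^T y = x^T (A^*) y. Since this holds for all x, y, we must have A^* = A^T. Therefore
A^* =
[[1, 3],
 [0, -2],
 [1, 0]].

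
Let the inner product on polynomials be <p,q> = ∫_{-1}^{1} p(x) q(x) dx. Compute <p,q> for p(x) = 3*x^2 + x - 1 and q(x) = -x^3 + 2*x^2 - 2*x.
<p,q> = -2/3

Expand the product: p(x)·q(x) = -3*x^5 + 5*x^4 - 3*x^3 - 4*x^2 + 2*x.
∫_{-1}^{1} of each monomial x^k gives [2/(k+1) if k even, 0 if k odd]. Integrating term-by-term (or equivalently evaluating the antiderivative F(x) = -x^6/2 + x^5 - 3*x^4/4 - 4*x^3/3 + x^2 at the endpoints):
  F(1) − F(−1) = -7/12 − (1/12) = -2/3.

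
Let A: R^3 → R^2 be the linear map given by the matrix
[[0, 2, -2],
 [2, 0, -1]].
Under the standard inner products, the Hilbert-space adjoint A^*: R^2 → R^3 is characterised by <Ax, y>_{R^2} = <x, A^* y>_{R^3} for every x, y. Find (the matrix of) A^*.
A^* = A^T =
[[0, 2],
 [2, 0],
 [-2, -1]]

For real matrices with standard dot products, the defining identity <Ax, y> = <x, A^* y> gives (Ax)^T y = x^T (A^*) y, i.e. x^T A^T y = x^T (A^*) y. Since this holds for all x, y, we must have A^* = A^T. Therefore
A^* =
[[0, 2],
 [2, 0],
 [-2, -1]].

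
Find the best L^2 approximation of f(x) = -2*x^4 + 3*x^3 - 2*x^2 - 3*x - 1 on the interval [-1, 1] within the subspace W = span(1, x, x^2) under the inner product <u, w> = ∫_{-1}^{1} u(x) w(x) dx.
g(x) = -26*x^2/7 - 6*x/5 - 29/35

The best approximation g ∈ W is the orthogonal projection of f onto W. Writing g = a_0 + a_1 x + a_2 x^2, the coefficients solve the normal equations G · a = b where
  G_{ij} = <φ_i, φ_j> and b_i = <f, φ_i>, with φ_0 = 1, φ_1 = x, φ_2 = x^2.
G =
  [2, 0, 2/3]
  [0, 2/3, 0]
  [2/3, 0, 2/5],
b = (-62/15, -4/5, -214/105).
Solving gives a_0 = -29/35, a_1 = -6/5, a_2 = -26/7, so
  g(x) = -26*x^2/7 - 6*x/5 - 29/35.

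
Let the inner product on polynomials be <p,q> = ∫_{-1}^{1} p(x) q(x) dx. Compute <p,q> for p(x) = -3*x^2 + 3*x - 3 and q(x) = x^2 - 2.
<p,q> = 64/5

Expand the product: p(x)·q(x) = -3*x^4 + 3*x^3 + 3*x^2 - 6*x + 6.
∫_{-1}^{1} of each monomial x^k gives [2/(k+1) if k even, 0 if k odd]. Integrating term-by-term (or equivalently evaluating the antiderivative F(x) = -3*x^5/5 + 3*x^4/4 + x^3 - 3*x^2 + 6*x at the endpoints):
  F(1) − F(−1) = 83/20 − (-173/20) = 64/5.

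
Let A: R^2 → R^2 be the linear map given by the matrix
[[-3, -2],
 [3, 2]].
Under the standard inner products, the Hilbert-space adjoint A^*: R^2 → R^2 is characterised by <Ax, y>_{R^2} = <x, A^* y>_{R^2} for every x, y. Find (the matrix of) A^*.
A^* = A^T =
[[-3, 3],
 [-2, 2]]

For real matrices with standard dot products, the defining identity <Ax, y> = <x, A^* y> gives (Ax)^T y = x^T (A^*) y, i.e. x^T A^T y = x^T (A^*) y. Since this holds for all x, y, we must have A^* = A^T. Therefore
A^* =
[[-3, 3],
 [-2, 2]].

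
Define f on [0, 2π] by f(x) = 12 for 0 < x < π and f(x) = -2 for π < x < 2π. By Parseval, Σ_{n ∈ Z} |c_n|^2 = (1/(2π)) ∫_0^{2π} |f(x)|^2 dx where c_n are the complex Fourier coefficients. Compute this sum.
Σ |c_n|^2 = 74

Parseval equates the L^2 energy of f (normalised by 1/(2π)) with the ℓ^2 sum of its Fourier coefficients: (1/(2π)) ∫_0^{2π} |f|^2 = Σ |c_n|^2.
Compute the left side: (1/(2π)) [∫_0^π 12^2 dx + ∫_π^{2π} (-2)^2 dx] = (1/(2π)) · (144π + 4π) = (144 + 4)/2 = 74.
So Σ_{n ∈ Z} |c_n|^2 = 74.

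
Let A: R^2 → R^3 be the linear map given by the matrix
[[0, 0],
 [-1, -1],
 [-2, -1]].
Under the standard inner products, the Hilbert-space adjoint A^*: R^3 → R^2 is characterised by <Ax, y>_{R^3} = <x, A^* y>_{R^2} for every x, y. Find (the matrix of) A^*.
A^* = A^T =
[[0, -1, -2],
 [0, -1, -1]]

For real matrices with standard dot products, the defining identity <Ax, y> = <x, A^* y> gives (Ax)^T y = x^T (A^*) y, i.e. x^T A^T y = x^T (A^*) y. Since this holds for all x, y, we must have A^* = A^T. Therefore
A^* =
[[0, -1, -2],
 [0, -1, -1]].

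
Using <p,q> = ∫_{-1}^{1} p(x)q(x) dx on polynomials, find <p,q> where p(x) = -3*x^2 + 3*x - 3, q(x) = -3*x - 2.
<p,q> = 10

Expand the product: p(x)·q(x) = 9*x^3 - 3*x^2 + 3*x + 6.
∫_{-1}^{1} of each monomial x^k gives [2/(k+1) if k even, 0 if k odd]. Integrating term-by-term (or equivalently evaluating the antiderivative F(x) = 9*x^4/4 - x^3 + 3*x^2/2 + 6*x at the endpoints):
  F(1) − F(−1) = 35/4 − (-5/4) = 10.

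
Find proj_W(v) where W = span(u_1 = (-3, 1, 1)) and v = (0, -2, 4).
proj_W(v) = (-6/11, 2/11, 2/11)

Set up U = [u_1 | ... | u_1] ∈ R^(3×1). The projector onto W = col(U) is P = U (U^T U)^(-1) U^T.
Compute U^T U =
  [11],
and U^T v = (2).
Solve U^T U · c = U^T v for the coefficients: c = (2/11). The projection is proj_W(v) = U c.
Check: (v - proj_W(v)) · u_1 = 0  (should be 0).
Result: proj_W(v) = (-6/11, 2/11, 2/11).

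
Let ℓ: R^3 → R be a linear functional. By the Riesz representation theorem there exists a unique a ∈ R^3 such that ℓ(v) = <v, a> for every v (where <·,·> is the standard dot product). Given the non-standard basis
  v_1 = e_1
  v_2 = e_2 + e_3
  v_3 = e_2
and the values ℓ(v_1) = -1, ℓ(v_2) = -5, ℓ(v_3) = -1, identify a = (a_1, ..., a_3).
a = (-1, -1, -4)

Write a = (a_1, ..., a_3) in the standard basis. For each basis vector v_i, ℓ(v_i) = <v_i, a> is a linear equation in the a_j's. Collect the n equations into a matrix system V a = ℓ, where row i of V is v_i (expressed in the standard basis). Since V is invertible (lower-triangular with 1s on the diagonal, up to permutation), solve by back-substitution:
  V =
[[1, 0, 0],
 [0, 1, 1],
 [0, 1, 0]]
  V a = (-1, -5, -1)
Solving gives a = (-1, -1, -4).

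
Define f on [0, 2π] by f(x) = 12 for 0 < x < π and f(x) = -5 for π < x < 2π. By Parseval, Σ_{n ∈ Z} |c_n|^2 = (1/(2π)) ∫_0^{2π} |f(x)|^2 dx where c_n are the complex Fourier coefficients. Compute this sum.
Σ |c_n|^2 = 169/2

Parseval equates the L^2 energy of f (normalised by 1/(2π)) with the ℓ^2 sum of its Fourier coefficients: (1/(2π)) ∫_0^{2π} |f|^2 = Σ |c_n|^2.
Compute the left side: (1/(2π)) [∫_0^π 12^2 dx + ∫_π^{2π} (-5)^2 dx] = (1/(2π)) · (144π + 25π) = (144 + 25)/2 = 169/2.
So Σ_{n ∈ Z} |c_n|^2 = 169/2.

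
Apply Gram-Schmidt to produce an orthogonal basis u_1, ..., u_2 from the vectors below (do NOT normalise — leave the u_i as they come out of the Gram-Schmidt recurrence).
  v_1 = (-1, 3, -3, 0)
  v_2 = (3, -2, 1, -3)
Orthogonal basis:
  u_1 = (-1, 3, -3, 0)
  u_2 = (45/19, -2/19, -17/19, -3)

Apply the Gram-Schmidt recurrence
  u_1 = v_1
  u_i = v_i − Σ_{j<i} ((v_i · u_j) / (u_j · u_j)) · u_j.

Step by step this gives:
  u_1 = (-1, 3, -3, 0)
  u_2 = (45/19, -2/19, -17/19, -3)

Orthogonality check:
  u_2 · u_1 = 0 (should be 0)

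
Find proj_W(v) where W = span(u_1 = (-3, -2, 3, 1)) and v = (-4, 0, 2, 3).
proj_W(v) = (-63/23, -42/23, 63/23, 21/23)

Set up U = [u_1 | ... | u_1] ∈ R^(4×1). The projector onto W = col(U) is P = U (U^T U)^(-1) U^T.
Compute U^T U =
  [23],
and U^T v = (21).
Solve U^T U · c = U^T v for the coefficients: c = (21/23). The projection is proj_W(v) = U c.
Check: (v - proj_W(v)) · u_1 = 0  (should be 0).
Result: proj_W(v) = (-63/23, -42/23, 63/23, 21/23).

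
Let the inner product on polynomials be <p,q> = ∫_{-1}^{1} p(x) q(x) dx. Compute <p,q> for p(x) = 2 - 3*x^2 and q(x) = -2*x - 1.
<p,q> = -2

Expand the product: p(x)·q(x) = 6*x^3 + 3*x^2 - 4*x - 2.
∫_{-1}^{1} of each monomial x^k gives [2/(k+1) if k even, 0 if k odd]. Integrating term-by-term (or equivalently evaluating the antiderivative F(x) = 3*x^4/2 + x^3 - 2*x^2 - 2*x at the endpoints):
  F(1) − F(−1) = -3/2 − (1/2) = -2.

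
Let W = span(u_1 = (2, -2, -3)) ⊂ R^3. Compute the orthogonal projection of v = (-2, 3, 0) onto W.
proj_W(v) = (-20/17, 20/17, 30/17)

Set up U = [u_1 | ... | u_1] ∈ R^(3×1). The projector onto W = col(U) is P = U (U^T U)^(-1) U^T.
Compute U^T U =
  [17],
and U^T v = (-10).
Solve U^T U · c = U^T v for the coefficients: c = (-10/17). The projection is proj_W(v) = U c.
Check: (v - proj_W(v)) · u_1 = 0  (should be 0).
Result: proj_W(v) = (-20/17, 20/17, 30/17).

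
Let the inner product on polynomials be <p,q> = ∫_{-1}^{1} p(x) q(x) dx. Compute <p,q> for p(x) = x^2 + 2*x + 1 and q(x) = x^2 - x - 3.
<p,q> = -124/15

Expand the product: p(x)·q(x) = x^4 + x^3 - 4*x^2 - 7*x - 3.
∫_{-1}^{1} of each monomial x^k gives [2/(k+1) if k even, 0 if k odd]. Integrating term-by-term (or equivalently evaluating the antiderivative F(x) = x^5/5 + x^4/4 - 4*x^3/3 - 7*x^2/2 - 3*x at the endpoints):
  F(1) − F(−1) = -443/60 − (53/60) = -124/15.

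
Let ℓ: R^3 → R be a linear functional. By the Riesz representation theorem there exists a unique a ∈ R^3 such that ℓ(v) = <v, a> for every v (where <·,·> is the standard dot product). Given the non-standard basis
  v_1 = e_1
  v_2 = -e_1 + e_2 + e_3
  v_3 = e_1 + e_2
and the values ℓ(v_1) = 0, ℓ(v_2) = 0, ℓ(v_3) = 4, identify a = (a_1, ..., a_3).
a = (0, 4, -4)

Write a = (a_1, ..., a_3) in the standard basis. For each basis vector v_i, ℓ(v_i) = <v_i, a> is a linear equation in the a_j's. Collect the n equations into a matrix system V a = ℓ, where row i of V is v_i (expressed in the standard basis). Since V is invertible (lower-triangular with 1s on the diagonal, up to permutation), solve by back-substitution:
  V =
[[1, 0, 0],
 [-1, 1, 1],
 [1, 1, 0]]
  V a = (0, 0, 4)
Solving gives a = (0, 4, -4).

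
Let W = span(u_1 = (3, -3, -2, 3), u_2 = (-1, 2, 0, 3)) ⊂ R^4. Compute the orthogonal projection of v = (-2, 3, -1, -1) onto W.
proj_W(v) = (-827/434, 491/217, 32/31, -207/434)

Set up U = [u_1 | ... | u_2] ∈ R^(4×2). The projector onto W = col(U) is P = U (U^T U)^(-1) U^T.
Compute U^T U =
  [31, 0]
  [0, 14],
and U^T v = (-16, 5).
Solve U^T U · c = U^T v for the coefficients: c = (-16/31, 5/14). The projection is proj_W(v) = U c.
Check: (v - proj_W(v)) · u_1 = 0  (should be 0).
Check: (v - proj_W(v)) · u_2 = 0  (should be 0).
Result: proj_W(v) = (-827/434, 491/217, 32/31, -207/434).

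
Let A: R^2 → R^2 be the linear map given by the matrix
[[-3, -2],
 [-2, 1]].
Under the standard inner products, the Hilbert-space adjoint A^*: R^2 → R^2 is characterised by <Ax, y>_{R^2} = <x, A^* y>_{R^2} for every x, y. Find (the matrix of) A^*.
A^* = A^T =
[[-3, -2],
 [-2, 1]]

For real matrices with standard dot products, the defining identity <Ax, y> = <x, A^* y> gives (Ax)^T y = x^T (A^*) y, i.e. x^T A^T y = x^T (A^*) y. Since this holds for all x, y, we must have A^* = A^T. Therefore
A^* =
[[-3, -2],
 [-2, 1]].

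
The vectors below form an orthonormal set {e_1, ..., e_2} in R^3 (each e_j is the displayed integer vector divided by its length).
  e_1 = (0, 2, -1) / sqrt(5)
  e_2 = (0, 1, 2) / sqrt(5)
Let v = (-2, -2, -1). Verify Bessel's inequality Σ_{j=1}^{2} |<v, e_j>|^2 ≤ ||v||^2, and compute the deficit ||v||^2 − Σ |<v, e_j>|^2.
Σ |<v, e_j>|^2 = 5; ||v||^2 = 9; deficit = 4

Write each e_j = u_j / sqrt(<u_j, u_j>) where u_j is the displayed integer vector. Then <v, e_j> = <v, u_j> / sqrt(<u_j, u_j>), so |<v, e_j>|^2 = <v, u_j>^2 / <u_j, u_j>.
Coefficients: <v, e_1> = -3/sqrt(5), <v, e_2> = -4/sqrt(5).
Square and sum: Σ |<v, e_j>|^2 = 5.
Compute ||v||^2 = v·v = 9.
Deficit = 9 − 5 = 4 ≥ 0, confirming Bessel's inequality. (The deficit equals ||v − Σ <v,e_j> e_j||^2, the squared distance from v to span{e_j}.)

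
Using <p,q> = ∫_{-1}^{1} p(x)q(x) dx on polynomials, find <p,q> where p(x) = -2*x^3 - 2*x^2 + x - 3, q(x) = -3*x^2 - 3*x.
<p,q> = 44/5

Expand the product: p(x)·q(x) = 6*x^5 + 12*x^4 + 3*x^3 + 6*x^2 + 9*x.
∫_{-1}^{1} of each monomial x^k gives [2/(k+1) if k even, 0 if k odd]. Integrating term-by-term (or equivalently evaluating the antiderivative F(x) = x^6 + 12*x^5/5 + 3*x^4/4 + 2*x^3 + 9*x^2/2 at the endpoints):
  F(1) − F(−1) = 213/20 − (37/20) = 44/5.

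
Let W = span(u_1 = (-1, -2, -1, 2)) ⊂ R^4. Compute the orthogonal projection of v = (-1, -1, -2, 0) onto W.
proj_W(v) = (-1/2, -1, -1/2, 1)

Set up U = [u_1 | ... | u_1] ∈ R^(4×1). The projector onto W = col(U) is P = U (U^T U)^(-1) U^T.
Compute U^T U =
  [10],
and U^T v = (5).
Solve U^T U · c = U^T v for the coefficients: c = (1/2). The projection is proj_W(v) = U c.
Check: (v - proj_W(v)) · u_1 = 0  (should be 0).
Result: proj_W(v) = (-1/2, -1, -1/2, 1).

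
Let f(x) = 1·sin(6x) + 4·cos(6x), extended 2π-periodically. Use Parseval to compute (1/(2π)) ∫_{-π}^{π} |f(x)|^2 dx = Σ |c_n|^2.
Σ |c_n|^2 = 17/2

Expand |f|^2 and use orthogonality of {sin(nx), cos(mx)} on [-π, π]:
  ∫_{-π}^{π} sin(nx)^2 dx = π, ∫ cos(mx)^2 dx = π, and cross terms integrate to 0.
So ∫_{-π}^{π} f(x)^2 dx = 1^2 · π + 4^2 · π = (1 + 16)π.
Divide by 2π: (1 + 16)/2 = 17/2.
By Parseval, this equals Σ |c_n|^2.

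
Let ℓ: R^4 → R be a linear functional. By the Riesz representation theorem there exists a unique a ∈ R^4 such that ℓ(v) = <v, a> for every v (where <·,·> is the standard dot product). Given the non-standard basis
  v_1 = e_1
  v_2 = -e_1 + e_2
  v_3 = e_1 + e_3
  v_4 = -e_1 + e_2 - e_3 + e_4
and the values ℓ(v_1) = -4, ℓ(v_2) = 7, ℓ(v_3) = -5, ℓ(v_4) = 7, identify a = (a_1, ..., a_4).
a = (-4, 3, -1, -1)

Write a = (a_1, ..., a_4) in the standard basis. For each basis vector v_i, ℓ(v_i) = <v_i, a> is a linear equation in the a_j's. Collect the n equations into a matrix system V a = ℓ, where row i of V is v_i (expressed in the standard basis). Since V is invertible (lower-triangular with 1s on the diagonal, up to permutation), solve by back-substitution:
  V =
[[1, 0, 0, 0],
 [-1, 1, 0, 0],
 [1, 0, 1, 0],
 [-1, 1, -1, 1]]
  V a = (-4, 7, -5, 7)
Solving gives a = (-4, 3, -1, -1).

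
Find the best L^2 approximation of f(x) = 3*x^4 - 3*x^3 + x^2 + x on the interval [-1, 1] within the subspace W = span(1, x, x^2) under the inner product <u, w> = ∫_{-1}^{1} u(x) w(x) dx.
g(x) = 25*x^2/7 - 4*x/5 - 9/35

The best approximation g ∈ W is the orthogonal projection of f onto W. Writing g = a_0 + a_1 x + a_2 x^2, the coefficients solve the normal equations G · a = b where
  G_{ij} = <φ_i, φ_j> and b_i = <f, φ_i>, with φ_0 = 1, φ_1 = x, φ_2 = x^2.
G =
  [2, 0, 2/3]
  [0, 2/3, 0]
  [2/3, 0, 2/5],
b = (28/15, -8/15, 44/35).
Solving gives a_0 = -9/35, a_1 = -4/5, a_2 = 25/7, so
  g(x) = 25*x^2/7 - 4*x/5 - 9/35.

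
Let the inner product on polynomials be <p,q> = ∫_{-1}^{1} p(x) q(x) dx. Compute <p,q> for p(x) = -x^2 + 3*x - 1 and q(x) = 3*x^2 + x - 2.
<p,q> = 62/15

Expand the product: p(x)·q(x) = -3*x^4 + 8*x^3 + 2*x^2 - 7*x + 2.
∫_{-1}^{1} of each monomial x^k gives [2/(k+1) if k even, 0 if k odd]. Integrating term-by-term (or equivalently evaluating the antiderivative F(x) = -3*x^5/5 + 2*x^4 + 2*x^3/3 - 7*x^2/2 + 2*x at the endpoints):
  F(1) − F(−1) = 17/30 − (-107/30) = 62/15.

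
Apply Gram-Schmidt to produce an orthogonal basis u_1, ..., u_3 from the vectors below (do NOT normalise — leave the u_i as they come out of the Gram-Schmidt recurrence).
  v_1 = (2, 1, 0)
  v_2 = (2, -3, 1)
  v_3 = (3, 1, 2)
Orthogonal basis:
  u_1 = (2, 1, 0)
  u_2 = (8/5, -16/5, 1)
  u_3 = (-5/23, 10/23, 40/23)

Apply the Gram-Schmidt recurrence
  u_1 = v_1
  u_i = v_i − Σ_{j<i} ((v_i · u_j) / (u_j · u_j)) · u_j.

Step by step this gives:
  u_1 = (2, 1, 0)
  u_2 = (8/5, -16/5, 1)
  u_3 = (-5/23, 10/23, 40/23)

Orthogonality check:
  u_2 · u_1 = 0 (should be 0)
  u_3 · u_1 = 0 (should be 0)
  u_3 · u_2 = 0 (should be 0)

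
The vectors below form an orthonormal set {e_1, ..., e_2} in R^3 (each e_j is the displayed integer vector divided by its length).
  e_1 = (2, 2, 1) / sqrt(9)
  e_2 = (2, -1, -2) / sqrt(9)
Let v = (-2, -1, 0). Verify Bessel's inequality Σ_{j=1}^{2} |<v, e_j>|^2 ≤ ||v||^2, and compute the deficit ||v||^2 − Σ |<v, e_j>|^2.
Σ |<v, e_j>|^2 = 5; ||v||^2 = 5; deficit = 0

Write each e_j = u_j / sqrt(<u_j, u_j>) where u_j is the displayed integer vector. Then <v, e_j> = <v, u_j> / sqrt(<u_j, u_j>), so |<v, e_j>|^2 = <v, u_j>^2 / <u_j, u_j>.
Coefficients: <v, e_1> = -6/sqrt(9), <v, e_2> = -3/sqrt(9).
Square and sum: Σ |<v, e_j>|^2 = 5.
Compute ||v||^2 = v·v = 5.
Deficit = 5 − 5 = 0 ≥ 0, confirming Bessel's inequality. (The deficit equals ||v − Σ <v,e_j> e_j||^2, the squared distance from v to span{e_j}.)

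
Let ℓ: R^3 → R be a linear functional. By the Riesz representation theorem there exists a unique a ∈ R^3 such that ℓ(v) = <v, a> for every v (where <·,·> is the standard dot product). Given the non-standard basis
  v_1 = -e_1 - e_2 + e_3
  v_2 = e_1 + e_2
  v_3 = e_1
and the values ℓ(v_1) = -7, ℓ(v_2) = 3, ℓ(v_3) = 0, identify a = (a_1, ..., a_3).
a = (0, 3, -4)

Write a = (a_1, ..., a_3) in the standard basis. For each basis vector v_i, ℓ(v_i) = <v_i, a> is a linear equation in the a_j's. Collect the n equations into a matrix system V a = ℓ, where row i of V is v_i (expressed in the standard basis). Since V is invertible (lower-triangular with 1s on the diagonal, up to permutation), solve by back-substitution:
  V =
[[-1, -1, 1],
 [1, 1, 0],
 [1, 0, 0]]
  V a = (-7, 3, 0)
Solving gives a = (0, 3, -4).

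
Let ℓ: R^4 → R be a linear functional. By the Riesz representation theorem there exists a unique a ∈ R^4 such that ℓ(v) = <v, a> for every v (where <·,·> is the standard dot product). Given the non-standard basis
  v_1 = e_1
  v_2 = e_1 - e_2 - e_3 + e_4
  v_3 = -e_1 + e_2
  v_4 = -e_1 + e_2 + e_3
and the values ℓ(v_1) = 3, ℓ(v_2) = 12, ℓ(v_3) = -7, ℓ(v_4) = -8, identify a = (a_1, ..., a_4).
a = (3, -4, -1, 4)

Write a = (a_1, ..., a_4) in the standard basis. For each basis vector v_i, ℓ(v_i) = <v_i, a> is a linear equation in the a_j's. Collect the n equations into a matrix system V a = ℓ, where row i of V is v_i (expressed in the standard basis). Since V is invertible (lower-triangular with 1s on the diagonal, up to permutation), solve by back-substitution:
  V =
[[1, 0, 0, 0],
 [1, -1, -1, 1],
 [-1, 1, 0, 0],
 [-1, 1, 1, 0]]
  V a = (3, 12, -7, -8)
Solving gives a = (3, -4, -1, 4).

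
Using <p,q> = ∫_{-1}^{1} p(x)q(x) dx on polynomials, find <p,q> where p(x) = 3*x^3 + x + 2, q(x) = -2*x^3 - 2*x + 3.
<p,q> = 604/105

Expand the product: p(x)·q(x) = -6*x^6 - 8*x^4 + 5*x^3 - 2*x^2 - x + 6.
∫_{-1}^{1} of each monomial x^k gives [2/(k+1) if k even, 0 if k odd]. Integrating term-by-term (or equivalently evaluating the antiderivative F(x) = -6*x^7/7 - 8*x^5/5 + 5*x^4/4 - 2*x^3/3 - x^2/2 + 6*x at the endpoints):
  F(1) − F(−1) = 1523/420 − (-893/420) = 604/105.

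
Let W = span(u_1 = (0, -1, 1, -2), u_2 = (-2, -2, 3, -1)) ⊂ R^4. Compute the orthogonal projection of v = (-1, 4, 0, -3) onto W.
proj_W(v) = (64/59, 7/59, -39/59, -82/59)

Set up U = [u_1 | ... | u_2] ∈ R^(4×2). The projector onto W = col(U) is P = U (U^T U)^(-1) U^T.
Compute U^T U =
  [6, 7]
  [7, 18],
and U^T v = (2, -3).
Solve U^T U · c = U^T v for the coefficients: c = (57/59, -32/59). The projection is proj_W(v) = U c.
Check: (v - proj_W(v)) · u_1 = 0  (should be 0).
Check: (v - proj_W(v)) · u_2 = 0  (should be 0).
Result: proj_W(v) = (64/59, 7/59, -39/59, -82/59).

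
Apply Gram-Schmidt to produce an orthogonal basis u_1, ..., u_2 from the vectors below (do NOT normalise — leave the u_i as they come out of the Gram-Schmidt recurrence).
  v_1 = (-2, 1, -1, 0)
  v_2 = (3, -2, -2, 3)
Orthogonal basis:
  u_1 = (-2, 1, -1, 0)
  u_2 = (1, -1, -3, 3)

Apply the Gram-Schmidt recurrence
  u_1 = v_1
  u_i = v_i − Σ_{j<i} ((v_i · u_j) / (u_j · u_j)) · u_j.

Step by step this gives:
  u_1 = (-2, 1, -1, 0)
  u_2 = (1, -1, -3, 3)

Orthogonality check:
  u_2 · u_1 = 0 (should be 0)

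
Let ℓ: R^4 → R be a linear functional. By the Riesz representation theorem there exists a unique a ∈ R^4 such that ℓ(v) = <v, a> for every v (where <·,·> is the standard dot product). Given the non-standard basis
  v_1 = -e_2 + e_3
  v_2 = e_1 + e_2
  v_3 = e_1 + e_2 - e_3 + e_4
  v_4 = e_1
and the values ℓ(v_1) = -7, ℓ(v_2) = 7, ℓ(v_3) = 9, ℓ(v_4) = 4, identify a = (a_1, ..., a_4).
a = (4, 3, -4, -2)

Write a = (a_1, ..., a_4) in the standard basis. For each basis vector v_i, ℓ(v_i) = <v_i, a> is a linear equation in the a_j's. Collect the n equations into a matrix system V a = ℓ, where row i of V is v_i (expressed in the standard basis). Since V is invertible (lower-triangular with 1s on the diagonal, up to permutation), solve by back-substitution:
  V =
[[0, -1, 1, 0],
 [1, 1, 0, 0],
 [1, 1, -1, 1],
 [1, 0, 0, 0]]
  V a = (-7, 7, 9, 4)
Solving gives a = (4, 3, -4, -2).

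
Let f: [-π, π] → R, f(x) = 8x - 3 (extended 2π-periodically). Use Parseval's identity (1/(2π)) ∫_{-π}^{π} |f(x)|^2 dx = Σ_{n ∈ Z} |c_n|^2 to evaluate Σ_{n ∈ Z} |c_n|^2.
Σ |c_n|^2 = 64π^2/3 + 9

Expand and integrate term by term over [-π, π]:
  ∫ (8x)^2 dx = 64·(2π^3/3); ∫ 2·8·(-3)·x dx = 0 (odd integrand); ∫ (-3)^2 dx = 9·2π.
So (1/(2π)) ∫_{-π}^{π} (8x - 3)^2 dx = 64π^2/3 + 9 = 64π^2/3 + 9.
Parseval ⇒ Σ |c_n|^2 = 64π^2/3 + 9.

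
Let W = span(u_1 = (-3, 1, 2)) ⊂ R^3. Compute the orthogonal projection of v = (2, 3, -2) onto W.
proj_W(v) = (3/2, -1/2, -1)

Set up U = [u_1 | ... | u_1] ∈ R^(3×1). The projector onto W = col(U) is P = U (U^T U)^(-1) U^T.
Compute U^T U =
  [14],
and U^T v = (-7).
Solve U^T U · c = U^T v for the coefficients: c = (-1/2). The projection is proj_W(v) = U c.
Check: (v - proj_W(v)) · u_1 = 0  (should be 0).
Result: proj_W(v) = (3/2, -1/2, -1).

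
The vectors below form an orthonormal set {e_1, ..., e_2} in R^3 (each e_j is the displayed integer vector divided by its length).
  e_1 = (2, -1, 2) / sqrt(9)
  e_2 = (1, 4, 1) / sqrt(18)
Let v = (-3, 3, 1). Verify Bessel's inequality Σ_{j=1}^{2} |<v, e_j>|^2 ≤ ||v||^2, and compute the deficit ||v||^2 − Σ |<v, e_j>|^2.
Σ |<v, e_j>|^2 = 11; ||v||^2 = 19; deficit = 8

Write each e_j = u_j / sqrt(<u_j, u_j>) where u_j is the displayed integer vector. Then <v, e_j> = <v, u_j> / sqrt(<u_j, u_j>), so |<v, e_j>|^2 = <v, u_j>^2 / <u_j, u_j>.
Coefficients: <v, e_1> = -7/sqrt(9), <v, e_2> = 10/sqrt(18).
Square and sum: Σ |<v, e_j>|^2 = 11.
Compute ||v||^2 = v·v = 19.
Deficit = 19 − 11 = 8 ≥ 0, confirming Bessel's inequality. (The deficit equals ||v − Σ <v,e_j> e_j||^2, the squared distance from v to span{e_j}.)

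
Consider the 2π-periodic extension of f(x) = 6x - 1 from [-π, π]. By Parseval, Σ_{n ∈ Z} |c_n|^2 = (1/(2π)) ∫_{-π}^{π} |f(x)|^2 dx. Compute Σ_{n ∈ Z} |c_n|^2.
Σ |c_n|^2 = 12π^2 + 1

Expand and integrate term by term over [-π, π]:
  ∫ (6x)^2 dx = 36·(2π^3/3); ∫ 2·6·(-1)·x dx = 0 (odd integrand); ∫ (-1)^2 dx = 1·2π.
So (1/(2π)) ∫_{-π}^{π} (6x - 1)^2 dx = 36π^2/3 + 1 = 12π^2 + 1.
Parseval ⇒ Σ |c_n|^2 = 12π^2 + 1.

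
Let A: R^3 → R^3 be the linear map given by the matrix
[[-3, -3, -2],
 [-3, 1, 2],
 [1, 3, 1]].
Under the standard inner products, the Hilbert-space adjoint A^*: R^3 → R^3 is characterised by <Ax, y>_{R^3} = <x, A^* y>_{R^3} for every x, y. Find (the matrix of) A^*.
A^* = A^T =
[[-3, -3, 1],
 [-3, 1, 3],
 [-2, 2, 1]]

For real matrices with standard dot products, the defining identity <Ax, y> = <x, A^* y> gives (Ax)^T y = x^T (A^*) y, i.e. x^T A^T y = x^T (A^*) y. Since this holds for all x, y, we must have A^* = A^T. Therefore
A^* =
[[-3, -3, 1],
 [-3, 1, 3],
 [-2, 2, 1]].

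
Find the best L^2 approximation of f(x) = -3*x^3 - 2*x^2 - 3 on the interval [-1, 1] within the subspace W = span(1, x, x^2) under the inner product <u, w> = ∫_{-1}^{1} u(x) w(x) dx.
g(x) = -2*x^2 - 9*x/5 - 3

The best approximation g ∈ W is the orthogonal projection of f onto W. Writing g = a_0 + a_1 x + a_2 x^2, the coefficients solve the normal equations G · a = b where
  G_{ij} = <φ_i, φ_j> and b_i = <f, φ_i>, with φ_0 = 1, φ_1 = x, φ_2 = x^2.
G =
  [2, 0, 2/3]
  [0, 2/3, 0]
  [2/3, 0, 2/5],
b = (-22/3, -6/5, -14/5).
Solving gives a_0 = -3, a_1 = -9/5, a_2 = -2, so
  g(x) = -2*x^2 - 9*x/5 - 3.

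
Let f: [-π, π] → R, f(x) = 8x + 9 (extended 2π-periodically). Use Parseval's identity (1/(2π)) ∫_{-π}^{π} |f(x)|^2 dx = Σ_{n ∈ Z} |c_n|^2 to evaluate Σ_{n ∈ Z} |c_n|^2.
Σ |c_n|^2 = 64π^2/3 + 81

Expand and integrate term by term over [-π, π]:
  ∫ (8x)^2 dx = 64·(2π^3/3); ∫ 2·8·(9)·x dx = 0 (odd integrand); ∫ 9^2 dx = 81·2π.
So (1/(2π)) ∫_{-π}^{π} (8x + 9)^2 dx = 64π^2/3 + 81 = 64π^2/3 + 81.
Parseval ⇒ Σ |c_n|^2 = 64π^2/3 + 81.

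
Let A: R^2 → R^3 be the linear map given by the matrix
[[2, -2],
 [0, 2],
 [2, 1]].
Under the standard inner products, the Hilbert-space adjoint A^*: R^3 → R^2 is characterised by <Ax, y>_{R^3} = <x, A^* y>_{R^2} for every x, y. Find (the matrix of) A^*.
A^* = A^T =
[[2, 0, 2],
 [-2, 2, 1]]

For real matrices with standard dot products, the defining identity <Ax, y> = <x, A^* y> gives (Ax)^T y = x^T (A^*) y, i.e. x^T A^T y = x^T (A^*) y. Since this holds for all x, y, we must have A^* = A^T. Therefore
A^* =
[[2, 0, 2],
 [-2, 2, 1]].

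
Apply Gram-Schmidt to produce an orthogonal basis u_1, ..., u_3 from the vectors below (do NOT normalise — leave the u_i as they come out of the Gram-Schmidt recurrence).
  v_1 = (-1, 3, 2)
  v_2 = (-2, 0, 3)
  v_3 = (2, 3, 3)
Orthogonal basis:
  u_1 = (-1, 3, 2)
  u_2 = (-10/7, -12/7, 13/7)
  u_3 = (297/118, -33/118, 99/59)

Apply the Gram-Schmidt recurrence
  u_1 = v_1
  u_i = v_i − Σ_{j<i} ((v_i · u_j) / (u_j · u_j)) · u_j.

Step by step this gives:
  u_1 = (-1, 3, 2)
  u_2 = (-10/7, -12/7, 13/7)
  u_3 = (297/118, -33/118, 99/59)

Orthogonality check:
  u_2 · u_1 = 0 (should be 0)
  u_3 · u_1 = 0 (should be 0)
  u_3 · u_2 = 0 (should be 0)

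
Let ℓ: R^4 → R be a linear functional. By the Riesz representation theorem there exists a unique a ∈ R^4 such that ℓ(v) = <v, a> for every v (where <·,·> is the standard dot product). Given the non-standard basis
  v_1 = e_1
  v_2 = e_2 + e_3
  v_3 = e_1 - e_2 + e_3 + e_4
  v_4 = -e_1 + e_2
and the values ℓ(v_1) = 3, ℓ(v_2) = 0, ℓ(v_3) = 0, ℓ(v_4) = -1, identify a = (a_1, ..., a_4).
a = (3, 2, -2, 1)

Write a = (a_1, ..., a_4) in the standard basis. For each basis vector v_i, ℓ(v_i) = <v_i, a> is a linear equation in the a_j's. Collect the n equations into a matrix system V a = ℓ, where row i of V is v_i (expressed in the standard basis). Since V is invertible (lower-triangular with 1s on the diagonal, up to permutation), solve by back-substitution:
  V =
[[1, 0, 0, 0],
 [0, 1, 1, 0],
 [1, -1, 1, 1],
 [-1, 1, 0, 0]]
  V a = (3, 0, 0, -1)
Solving gives a = (3, 2, -2, 1).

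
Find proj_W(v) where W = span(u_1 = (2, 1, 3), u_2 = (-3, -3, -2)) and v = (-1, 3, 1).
proj_W(v) = (92/83, 124/83, 8/83)

Set up U = [u_1 | ... | u_2] ∈ R^(3×2). The projector onto W = col(U) is P = U (U^T U)^(-1) U^T.
Compute U^T U =
  [14, -15]
  [-15, 22],
and U^T v = (4, -8).
Solve U^T U · c = U^T v for the coefficients: c = (-32/83, -52/83). The projection is proj_W(v) = U c.
Check: (v - proj_W(v)) · u_1 = 0  (should be 0).
Check: (v - proj_W(v)) · u_2 = 0  (should be 0).
Result: proj_W(v) = (92/83, 124/83, 8/83).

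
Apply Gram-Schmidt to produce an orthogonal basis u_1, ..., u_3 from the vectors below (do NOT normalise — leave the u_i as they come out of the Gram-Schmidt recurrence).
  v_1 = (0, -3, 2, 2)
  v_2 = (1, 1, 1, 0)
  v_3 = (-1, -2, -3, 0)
Orthogonal basis:
  u_1 = (0, -3, 2, 2)
  u_2 = (1, 14/17, 19/17, 2/17)
  u_3 = (26/25, -8/25, -18/25, 6/25)

Apply the Gram-Schmidt recurrence
  u_1 = v_1
  u_i = v_i − Σ_{j<i} ((v_i · u_j) / (u_j · u_j)) · u_j.

Step by step this gives:
  u_1 = (0, -3, 2, 2)
  u_2 = (1, 14/17, 19/17, 2/17)
  u_3 = (26/25, -8/25, -18/25, 6/25)

Orthogonality check:
  u_2 · u_1 = 0 (should be 0)
  u_3 · u_1 = 0 (should be 0)
  u_3 · u_2 = 0 (should be 0)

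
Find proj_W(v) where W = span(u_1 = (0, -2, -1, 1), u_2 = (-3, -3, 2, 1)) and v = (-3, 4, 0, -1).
proj_W(v) = (-63/113, 311/113, 229/113, -166/113)

Set up U = [u_1 | ... | u_2] ∈ R^(4×2). The projector onto W = col(U) is P = U (U^T U)^(-1) U^T.
Compute U^T U =
  [6, 5]
  [5, 23],
and U^T v = (-9, -4).
Solve U^T U · c = U^T v for the coefficients: c = (-187/113, 21/113). The projection is proj_W(v) = U c.
Check: (v - proj_W(v)) · u_1 = 0  (should be 0).
Check: (v - proj_W(v)) · u_2 = 0  (should be 0).
Result: proj_W(v) = (-63/113, 311/113, 229/113, -166/113).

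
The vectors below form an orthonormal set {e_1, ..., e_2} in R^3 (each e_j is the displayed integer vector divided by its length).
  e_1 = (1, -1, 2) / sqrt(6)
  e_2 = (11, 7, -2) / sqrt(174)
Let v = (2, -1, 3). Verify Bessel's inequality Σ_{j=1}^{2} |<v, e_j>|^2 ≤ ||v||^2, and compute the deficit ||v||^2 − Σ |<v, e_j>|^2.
Σ |<v, e_j>|^2 = 405/29; ||v||^2 = 14; deficit = 1/29

Write each e_j = u_j / sqrt(<u_j, u_j>) where u_j is the displayed integer vector. Then <v, e_j> = <v, u_j> / sqrt(<u_j, u_j>), so |<v, e_j>|^2 = <v, u_j>^2 / <u_j, u_j>.
Coefficients: <v, e_1> = 9/sqrt(6), <v, e_2> = 9/sqrt(174).
Square and sum: Σ |<v, e_j>|^2 = 405/29.
Compute ||v||^2 = v·v = 14.
Deficit = 14 − 405/29 = 1/29 ≥ 0, confirming Bessel's inequality. (The deficit equals ||v − Σ <v,e_j> e_j||^2, the squared distance from v to span{e_j}.)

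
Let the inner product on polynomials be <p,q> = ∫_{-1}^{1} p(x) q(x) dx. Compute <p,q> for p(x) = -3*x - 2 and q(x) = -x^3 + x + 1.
<p,q> = -24/5

Expand the product: p(x)·q(x) = 3*x^4 + 2*x^3 - 3*x^2 - 5*x - 2.
∫_{-1}^{1} of each monomial x^k gives [2/(k+1) if k even, 0 if k odd]. Integrating term-by-term (or equivalently evaluating the antiderivative F(x) = 3*x^5/5 + x^4/2 - x^3 - 5*x^2/2 - 2*x at the endpoints):
  F(1) − F(−1) = -22/5 − (2/5) = -24/5.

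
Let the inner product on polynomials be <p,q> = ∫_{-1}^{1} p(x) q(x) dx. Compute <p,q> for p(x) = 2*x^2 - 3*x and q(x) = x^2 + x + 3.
<p,q> = 14/5

Expand the product: p(x)·q(x) = 2*x^4 - x^3 + 3*x^2 - 9*x.
∫_{-1}^{1} of each monomial x^k gives [2/(k+1) if k even, 0 if k odd]. Integrating term-by-term (or equivalently evaluating the antiderivative F(x) = 2*x^5/5 - x^4/4 + x^3 - 9*x^2/2 at the endpoints):
  F(1) − F(−1) = -67/20 − (-123/20) = 14/5.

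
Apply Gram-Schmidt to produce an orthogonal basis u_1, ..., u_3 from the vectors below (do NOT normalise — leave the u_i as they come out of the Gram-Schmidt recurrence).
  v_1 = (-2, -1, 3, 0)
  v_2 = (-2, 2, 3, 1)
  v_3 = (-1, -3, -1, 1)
Orthogonal basis:
  u_1 = (-2, -1, 3, 0)
  u_2 = (-3/7, 39/14, 9/14, 1)
  u_3 = (-139/131, -79/131, -119/131, 237/131)

Apply the Gram-Schmidt recurrence
  u_1 = v_1
  u_i = v_i − Σ_{j<i} ((v_i · u_j) / (u_j · u_j)) · u_j.

Step by step this gives:
  u_1 = (-2, -1, 3, 0)
  u_2 = (-3/7, 39/14, 9/14, 1)
  u_3 = (-139/131, -79/131, -119/131, 237/131)

Orthogonality check:
  u_2 · u_1 = 0 (should be 0)
  u_3 · u_1 = 0 (should be 0)
  u_3 · u_2 = 0 (should be 0)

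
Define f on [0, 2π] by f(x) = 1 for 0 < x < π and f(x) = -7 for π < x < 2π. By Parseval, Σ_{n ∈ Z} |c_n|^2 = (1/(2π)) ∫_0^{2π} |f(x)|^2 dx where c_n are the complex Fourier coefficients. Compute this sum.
Σ |c_n|^2 = 25

Parseval equates the L^2 energy of f (normalised by 1/(2π)) with the ℓ^2 sum of its Fourier coefficients: (1/(2π)) ∫_0^{2π} |f|^2 = Σ |c_n|^2.
Compute the left side: (1/(2π)) [∫_0^π 1^2 dx + ∫_π^{2π} (-7)^2 dx] = (1/(2π)) · (1π + 49π) = (1 + 49)/2 = 25.
So Σ_{n ∈ Z} |c_n|^2 = 25.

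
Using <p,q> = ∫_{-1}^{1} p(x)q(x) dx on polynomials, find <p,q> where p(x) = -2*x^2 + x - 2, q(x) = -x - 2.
<p,q> = 10

Expand the product: p(x)·q(x) = 2*x^3 + 3*x^2 + 4.
∫_{-1}^{1} of each monomial x^k gives [2/(k+1) if k even, 0 if k odd]. Integrating term-by-term (or equivalently evaluating the antiderivative F(x) = x^4/2 + x^3 + 4*x at the endpoints):
  F(1) − F(−1) = 11/2 − (-9/2) = 10.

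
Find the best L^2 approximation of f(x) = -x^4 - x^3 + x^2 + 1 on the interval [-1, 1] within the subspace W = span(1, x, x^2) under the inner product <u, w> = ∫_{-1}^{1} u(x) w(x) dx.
g(x) = x^2/7 - 3*x/5 + 38/35

The best approximation g ∈ W is the orthogonal projection of f onto W. Writing g = a_0 + a_1 x + a_2 x^2, the coefficients solve the normal equations G · a = b where
  G_{ij} = <φ_i, φ_j> and b_i = <f, φ_i>, with φ_0 = 1, φ_1 = x, φ_2 = x^2.
G =
  [2, 0, 2/3]
  [0, 2/3, 0]
  [2/3, 0, 2/5],
b = (34/15, -2/5, 82/105).
Solving gives a_0 = 38/35, a_1 = -3/5, a_2 = 1/7, so
  g(x) = x^2/7 - 3*x/5 + 38/35.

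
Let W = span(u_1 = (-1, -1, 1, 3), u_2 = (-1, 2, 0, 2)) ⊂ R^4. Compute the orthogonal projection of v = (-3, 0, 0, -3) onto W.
proj_W(v) = (45/83, 27/83, -39/83, -129/83)

Set up U = [u_1 | ... | u_2] ∈ R^(4×2). The projector onto W = col(U) is P = U (U^T U)^(-1) U^T.
Compute U^T U =
  [12, 5]
  [5, 9],
and U^T v = (-6, -3).
Solve U^T U · c = U^T v for the coefficients: c = (-39/83, -6/83). The projection is proj_W(v) = U c.
Check: (v - proj_W(v)) · u_1 = 0  (should be 0).
Check: (v - proj_W(v)) · u_2 = 0  (should be 0).
Result: proj_W(v) = (45/83, 27/83, -39/83, -129/83).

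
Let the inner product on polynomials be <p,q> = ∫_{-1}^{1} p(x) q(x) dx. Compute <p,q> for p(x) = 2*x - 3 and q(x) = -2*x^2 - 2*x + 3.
<p,q> = -50/3

Expand the product: p(x)·q(x) = -4*x^3 + 2*x^2 + 12*x - 9.
∫_{-1}^{1} of each monomial x^k gives [2/(k+1) if k even, 0 if k odd]. Integrating term-by-term (or equivalently evaluating the antiderivative F(x) = -x^4 + 2*x^3/3 + 6*x^2 - 9*x at the endpoints):
  F(1) − F(−1) = -10/3 − (40/3) = -50/3.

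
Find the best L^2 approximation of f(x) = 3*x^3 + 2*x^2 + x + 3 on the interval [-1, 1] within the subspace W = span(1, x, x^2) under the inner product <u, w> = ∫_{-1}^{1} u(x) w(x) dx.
g(x) = 2*x^2 + 14*x/5 + 3

The best approximation g ∈ W is the orthogonal projection of f onto W. Writing g = a_0 + a_1 x + a_2 x^2, the coefficients solve the normal equations G · a = b where
  G_{ij} = <φ_i, φ_j> and b_i = <f, φ_i>, with φ_0 = 1, φ_1 = x, φ_2 = x^2.
G =
  [2, 0, 2/3]
  [0, 2/3, 0]
  [2/3, 0, 2/5],
b = (22/3, 28/15, 14/5).
Solving gives a_0 = 3, a_1 = 14/5, a_2 = 2, so
  g(x) = 2*x^2 + 14*x/5 + 3.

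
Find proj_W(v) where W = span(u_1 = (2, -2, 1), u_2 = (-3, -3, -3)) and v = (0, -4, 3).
proj_W(v) = (24/13, -44/13, 7/13)

Set up U = [u_1 | ... | u_2] ∈ R^(3×2). The projector onto W = col(U) is P = U (U^T U)^(-1) U^T.
Compute U^T U =
  [9, -3]
  [-3, 27],
and U^T v = (11, 3).
Solve U^T U · c = U^T v for the coefficients: c = (17/13, 10/39). The projection is proj_W(v) = U c.
Check: (v - proj_W(v)) · u_1 = 0  (should be 0).
Check: (v - proj_W(v)) · u_2 = 0  (should be 0).
Result: proj_W(v) = (24/13, -44/13, 7/13).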